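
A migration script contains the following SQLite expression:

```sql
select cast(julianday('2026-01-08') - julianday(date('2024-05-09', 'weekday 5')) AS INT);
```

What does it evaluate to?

`weekday 5` advances to the next Friday; 2024-05-09 is a Thursday, so it moves forward to 2024-05-10.
21 days remain in May 2024 after the 10th (31 − 10).
Full months from June 2024 through December 2025 contribute their day counts.
Then 8 days into January 2026.
Total: 21 + 30 + 31 + 31 + 30 + 31 + 30 + 31 + 31 + 28 + 31 + 30 + 31 + 30 + 31 + 31 + 30 + 31 + 30 + 31 + 8 = 608.

608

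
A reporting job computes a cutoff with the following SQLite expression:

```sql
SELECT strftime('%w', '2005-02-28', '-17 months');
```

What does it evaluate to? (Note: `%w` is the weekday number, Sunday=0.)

First apply '-17 months': 2005-02-28 → 2003-09-28.
2003-09-28 is a Sunday; with Sunday=0 that is 0.

0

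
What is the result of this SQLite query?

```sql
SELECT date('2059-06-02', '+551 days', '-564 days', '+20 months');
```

2061-01-20

Applying '+551 days' to 2059-06-02: counting 551 days forward gives 2060-12-04.
Applying '-564 days' to 2060-12-04: counting 564 days back gives 2059-05-20.
Adding +20 months to 2059-05-20 gives 2061-01-20.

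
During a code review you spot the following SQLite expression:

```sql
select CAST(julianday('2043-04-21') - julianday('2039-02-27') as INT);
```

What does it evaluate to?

1514

1 day remains in February 2039 after the 27th (28 − 27).
Full months from March 2039 through March 2043 contribute their day counts.
Then 21 days into April 2043.
Total: 1 + 31 + 30 + 31 + 30 + 31 + 31 + 30 + 31 + 30 + 31 + 31 + 29 + 31 + 30 + 31 + 30 + 31 + 31 + 30 + 31 + 30 + 31 + 31 + 28 + 31 + 30 + 31 + 30 + 31 + 31 + 30 + 31 + 30 + 31 + 31 + 28 + 31 + 30 + 31 + 30 + 31 + 31 + 30 + 31 + 30 + 31 + 31 + 28 + 31 + 21 = 1514.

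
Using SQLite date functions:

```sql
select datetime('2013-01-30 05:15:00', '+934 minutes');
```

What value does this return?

934 minutes = 15h 34m; +934 minutes from 2013-01-30 05:15:00 is 2013-01-30 20:49:00.

2013-01-30 20:49:00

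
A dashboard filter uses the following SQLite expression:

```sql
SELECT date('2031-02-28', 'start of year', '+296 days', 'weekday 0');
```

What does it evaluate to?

2031-10-26

`start of year` rewinds 2031-02-28 to 2031-01-01.
Applying '+296 days' to 2031-01-01: counting 296 days forward gives 2031-10-24.
`weekday 0` advances to the next Sunday; 2031-10-24 is a Friday, so it moves forward to 2031-10-26.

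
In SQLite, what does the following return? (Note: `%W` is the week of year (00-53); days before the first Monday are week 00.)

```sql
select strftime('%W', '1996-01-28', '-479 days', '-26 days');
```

36

First apply '-479 days', '-26 days': 1996-01-28 → 1994-09-10.
1994-09-10 is a Saturday. SQLite's %W counts Mondays since the year started; the result is 36.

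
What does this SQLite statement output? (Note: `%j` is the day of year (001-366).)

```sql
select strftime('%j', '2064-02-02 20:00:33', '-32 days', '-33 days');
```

First apply '-32 days', '-33 days': 2064-02-02 20:00:33 → 2063-11-29 20:00:33.
Day-of-year for 2063-11-29: days since 2063-01-01 inclusive = 333, zero-padded to 333.

333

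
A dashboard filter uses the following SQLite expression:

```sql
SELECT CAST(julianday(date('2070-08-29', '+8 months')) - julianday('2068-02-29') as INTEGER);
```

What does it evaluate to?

1155

Adding +8 months to 2070-08-29 gives 2071-04-29.
0 days remain in February 2068 after the 29th (29 − 29).
Full months from March 2068 through March 2071 contribute their day counts.
Then 29 days into April 2071.
Total: 0 + 31 + 30 + 31 + 30 + 31 + 31 + 30 + 31 + 30 + 31 + 31 + 28 + 31 + 30 + 31 + 30 + 31 + 31 + 30 + 31 + 30 + 31 + 31 + 28 + 31 + 30 + 31 + 30 + 31 + 31 + 30 + 31 + 30 + 31 + 31 + 28 + 31 + 29 = 1155.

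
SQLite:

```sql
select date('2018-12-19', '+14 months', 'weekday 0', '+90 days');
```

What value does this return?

2020-05-23

Adding +14 months to 2018-12-19 gives 2020-02-19.
`weekday 0` advances to the next Sunday; 2020-02-19 is a Wednesday, so it moves forward to 2020-02-23.
Applying '+90 days' to 2020-02-23: counting 90 days forward gives 2020-05-23.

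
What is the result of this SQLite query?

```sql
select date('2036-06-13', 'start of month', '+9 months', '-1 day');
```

2037-02-28

`start of month` rewinds 2036-06-13 to 2036-06-01.
Adding +9 months to 2036-06-01 gives 2037-03-01.
Going back 1 day from 2037-03-01 reaches 2037-02-28 (last day of February, 28 days).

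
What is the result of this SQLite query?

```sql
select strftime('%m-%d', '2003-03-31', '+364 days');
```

First apply '+364 days': 2003-03-31 → 2004-03-29.
`%m-%d` extracts the month-day: 03-29.

03-29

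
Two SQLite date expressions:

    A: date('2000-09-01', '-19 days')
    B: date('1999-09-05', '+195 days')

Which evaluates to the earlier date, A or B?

A = 2000-08-13.
B = 2000-03-18.
B is earlier.

B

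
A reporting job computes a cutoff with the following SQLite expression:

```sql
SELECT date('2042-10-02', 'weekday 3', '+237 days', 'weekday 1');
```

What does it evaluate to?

2043-06-08

`weekday 3` advances to the next Wednesday; 2042-10-02 is a Thursday, so it moves forward to 2042-10-08.
Applying '+237 days' to 2042-10-08: counting 237 days forward gives 2043-06-02.
`weekday 1` advances to the next Monday; 2043-06-02 is a Tuesday, so it moves forward to 2043-06-08.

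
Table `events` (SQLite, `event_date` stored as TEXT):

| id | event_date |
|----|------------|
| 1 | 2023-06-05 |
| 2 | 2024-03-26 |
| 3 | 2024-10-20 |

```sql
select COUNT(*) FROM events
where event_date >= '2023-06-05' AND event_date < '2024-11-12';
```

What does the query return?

3

Rows in [2023-06-05, 2024-11-12): 2023-06-05, 2024-03-26, 2024-10-20 → 3 rows.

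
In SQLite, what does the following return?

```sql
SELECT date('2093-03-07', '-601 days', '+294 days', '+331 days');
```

2093-03-31

Applying '-601 days' to 2093-03-07: counting 601 days back gives 2091-07-15.
Applying '+294 days' to 2091-07-15: counting 294 days forward gives 2092-05-04.
Applying '+331 days' to 2092-05-04: counting 331 days forward gives 2093-03-31.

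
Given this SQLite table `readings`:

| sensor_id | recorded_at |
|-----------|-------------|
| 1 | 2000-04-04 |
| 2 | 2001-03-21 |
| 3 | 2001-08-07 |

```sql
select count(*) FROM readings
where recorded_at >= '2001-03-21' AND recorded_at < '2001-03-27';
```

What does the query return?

Rows in [2001-03-21, 2001-03-27): 2001-03-21 → 1 row.

1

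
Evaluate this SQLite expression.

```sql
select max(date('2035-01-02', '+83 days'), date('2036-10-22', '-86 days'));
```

2036-07-28

date('2035-01-02', '+83 days') → 2035-03-26.
date('2036-10-22', '-86 days') → 2036-07-28.
Later of the two is 2036-07-28.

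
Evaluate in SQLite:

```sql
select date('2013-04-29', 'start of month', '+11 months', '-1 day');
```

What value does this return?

2014-02-28

`start of month` rewinds 2013-04-29 to 2013-04-01.
Adding +11 months to 2013-04-01 gives 2014-03-01.
Going back 1 day from 2014-03-01 reaches 2014-02-28 (last day of February, 28 days).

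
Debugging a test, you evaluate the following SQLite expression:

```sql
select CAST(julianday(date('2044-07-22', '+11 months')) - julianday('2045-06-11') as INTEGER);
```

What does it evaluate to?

11

Adding +11 months to 2044-07-22 gives 2045-06-22.
Both dates are in June 2045: 22 − 11 = 11.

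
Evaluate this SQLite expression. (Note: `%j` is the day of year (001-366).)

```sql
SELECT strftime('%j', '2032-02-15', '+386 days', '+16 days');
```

First apply '+386 days', '+16 days': 2032-02-15 → 2033-03-23.
Day-of-year for 2033-03-23: days since 2033-01-01 inclusive = 82, zero-padded to 082.

082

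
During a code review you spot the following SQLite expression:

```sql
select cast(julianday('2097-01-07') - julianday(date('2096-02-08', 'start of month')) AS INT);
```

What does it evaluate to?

`start of month` rewinds 2096-02-08 to 2096-02-01.
28 days remain in February 2096 after the 1st (29 − 1).
Full months from March 2096 through December 2096 contribute their day counts.
Then 7 days into January 2097.
Total: 28 + 31 + 30 + 31 + 30 + 31 + 31 + 30 + 31 + 30 + 31 + 7 = 341.

341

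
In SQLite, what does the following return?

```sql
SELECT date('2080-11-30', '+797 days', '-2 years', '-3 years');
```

2078-02-05

Applying '+797 days' to 2080-11-30: counting 797 days forward gives 2083-02-05.
Adding -2 years to 2083-02-05 gives 2081-02-05.
Adding -3 years to 2081-02-05 gives 2078-02-05.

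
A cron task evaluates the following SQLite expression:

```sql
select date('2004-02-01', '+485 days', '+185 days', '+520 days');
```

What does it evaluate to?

2007-05-06

Applying '+485 days' to 2004-02-01: counting 485 days forward gives 2005-05-31.
Applying '+185 days' to 2005-05-31: counting 185 days forward gives 2005-12-02.
Applying '+520 days' to 2005-12-02: counting 520 days forward gives 2007-05-06.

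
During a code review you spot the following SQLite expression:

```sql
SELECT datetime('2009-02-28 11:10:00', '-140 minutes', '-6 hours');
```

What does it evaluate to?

2009-02-28 02:50:00

140 minutes = 2h 20m; -140 minutes from 2009-02-28 11:10:00 is 2009-02-28 08:50:00.
-6 hours from 2009-02-28 08:50:00 is 2009-02-28 02:50:00.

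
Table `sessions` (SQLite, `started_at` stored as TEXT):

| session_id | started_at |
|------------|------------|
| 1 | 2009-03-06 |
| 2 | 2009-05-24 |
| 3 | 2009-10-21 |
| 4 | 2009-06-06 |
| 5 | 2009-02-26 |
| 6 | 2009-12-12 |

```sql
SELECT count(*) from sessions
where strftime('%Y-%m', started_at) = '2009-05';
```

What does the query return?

1

Rows with year-month 2009-05: 2009-05-24 → 1.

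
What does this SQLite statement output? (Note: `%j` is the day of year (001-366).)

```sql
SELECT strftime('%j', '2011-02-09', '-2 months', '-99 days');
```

First apply '-2 months', '-99 days': 2011-02-09 → 2010-09-01.
Day-of-year for 2010-09-01: days since 2010-01-01 inclusive = 244, zero-padded to 244.

244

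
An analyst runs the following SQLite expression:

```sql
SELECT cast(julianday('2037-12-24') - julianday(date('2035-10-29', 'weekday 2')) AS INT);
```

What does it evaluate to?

786

`weekday 2` advances to the next Tuesday; 2035-10-29 is a Monday, so it moves forward to 2035-10-30.
1 day remains in October 2035 after the 30th (31 − 30).
Full months from November 2035 through November 2037 contribute their day counts.
Then 24 days into December 2037.
Total: 1 + 30 + 31 + 31 + 29 + 31 + 30 + 31 + 30 + 31 + 31 + 30 + 31 + 30 + 31 + 31 + 28 + 31 + 30 + 31 + 30 + 31 + 31 + 30 + 31 + 30 + 24 = 786.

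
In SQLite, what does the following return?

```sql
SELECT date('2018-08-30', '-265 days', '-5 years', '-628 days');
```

Applying '-265 days' to 2018-08-30: counting 265 days back gives 2017-12-08.
Adding -5 years to 2017-12-08 gives 2012-12-08.
Applying '-628 days' to 2012-12-08: counting 628 days back gives 2011-03-21.

2011-03-21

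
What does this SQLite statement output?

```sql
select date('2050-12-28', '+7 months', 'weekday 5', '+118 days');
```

Adding +7 months to 2050-12-28 gives 2051-07-28.
`weekday 5` advances to the next Friday; 2051-07-28 is already a Friday, so it stays at 2051-07-28.
Applying '+118 days' to 2051-07-28: counting 118 days forward gives 2051-11-23.

2051-11-23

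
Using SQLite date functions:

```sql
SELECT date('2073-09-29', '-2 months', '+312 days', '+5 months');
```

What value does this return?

Adding -2 months to 2073-09-29 gives 2073-07-29.
Applying '+312 days' to 2073-07-29: counting 312 days forward gives 2074-06-06.
Adding +5 months to 2074-06-06 gives 2074-11-06.

2074-11-06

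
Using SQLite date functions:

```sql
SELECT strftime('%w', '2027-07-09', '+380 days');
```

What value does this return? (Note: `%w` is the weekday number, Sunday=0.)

First apply '+380 days': 2027-07-09 → 2028-07-23.
2028-07-23 is a Sunday; with Sunday=0 that is 0.

0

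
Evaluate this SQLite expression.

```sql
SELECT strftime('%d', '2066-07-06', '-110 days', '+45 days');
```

First apply '-110 days', '+45 days': 2066-07-06 → 2066-05-02.
`%d` extracts the 2-digit day of month: 02.

02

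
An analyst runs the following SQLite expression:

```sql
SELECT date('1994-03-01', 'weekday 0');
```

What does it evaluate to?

`weekday 0` advances to the next Sunday; 1994-03-01 is a Tuesday, so it moves forward to 1994-03-06.

1994-03-06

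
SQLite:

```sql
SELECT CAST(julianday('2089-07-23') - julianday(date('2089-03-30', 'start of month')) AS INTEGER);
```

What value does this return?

`start of month` rewinds 2089-03-30 to 2089-03-01.
30 days remain in March 2089 after the 1st (31 − 1).
April 2089: 30 days.
May 2089: 31 days.
June 2089: 30 days.
Then 23 days into July 2089.
Total: 30 + 30 + 31 + 30 + 23 = 144.

144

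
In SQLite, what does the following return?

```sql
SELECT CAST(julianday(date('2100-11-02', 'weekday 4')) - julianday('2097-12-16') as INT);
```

`weekday 4` advances to the next Thursday; 2100-11-02 is a Tuesday, so it moves forward to 2100-11-04.
15 days remain in December 2097 after the 16th (31 − 16).
Full months from January 2098 through October 2100 contribute their day counts.
Then 4 days into November 2100.
Total: 15 + 31 + 28 + 31 + 30 + 31 + 30 + 31 + 31 + 30 + 31 + 30 + 31 + 31 + 28 + 31 + 30 + 31 + 30 + 31 + 31 + 30 + 31 + 30 + 31 + 31 + 28 + 31 + 30 + 31 + 30 + 31 + 31 + 30 + 31 + 4 = 1053.

1053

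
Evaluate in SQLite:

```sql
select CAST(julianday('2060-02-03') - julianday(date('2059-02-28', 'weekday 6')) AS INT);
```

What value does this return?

339

`weekday 6` advances to the next Saturday; 2059-02-28 is a Friday, so it moves forward to 2059-03-01.
30 days remain in March 2059 after the 1st (31 − 1).
Full months from April 2059 through January 2060 contribute their day counts.
Then 3 days into February 2060.
Total: 30 + 30 + 31 + 30 + 31 + 31 + 30 + 31 + 30 + 31 + 31 + 3 = 339.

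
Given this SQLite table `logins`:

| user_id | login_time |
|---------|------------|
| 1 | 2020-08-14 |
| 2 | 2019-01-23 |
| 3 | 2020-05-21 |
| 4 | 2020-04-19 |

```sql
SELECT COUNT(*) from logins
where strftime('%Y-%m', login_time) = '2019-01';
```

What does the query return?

1

Rows with year-month 2019-01: 2019-01-23 → 1.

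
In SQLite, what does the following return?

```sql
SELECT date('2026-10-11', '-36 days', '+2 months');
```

Going back 11 days from 2026-10-11 reaches 2026-09-30 (last day of September, 30 days).
Going back 25 days within September lands on 2026-09-05.
Adding +2 months to 2026-09-05 gives 2026-11-05.

2026-11-05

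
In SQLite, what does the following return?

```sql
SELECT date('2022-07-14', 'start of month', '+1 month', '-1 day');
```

2022-07-31

`start of month` rewinds 2022-07-14 to 2022-07-01.
Adding +1 month to 2022-07-01 gives 2022-08-01.
Going back 1 day from 2022-08-01 reaches 2022-07-31 (last day of July, 31 days).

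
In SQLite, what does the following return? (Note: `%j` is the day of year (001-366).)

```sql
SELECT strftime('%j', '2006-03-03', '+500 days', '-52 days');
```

First apply '+500 days', '-52 days': 2006-03-03 → 2007-05-25.
Day-of-year for 2007-05-25: days since 2007-01-01 inclusive = 145, zero-padded to 145.

145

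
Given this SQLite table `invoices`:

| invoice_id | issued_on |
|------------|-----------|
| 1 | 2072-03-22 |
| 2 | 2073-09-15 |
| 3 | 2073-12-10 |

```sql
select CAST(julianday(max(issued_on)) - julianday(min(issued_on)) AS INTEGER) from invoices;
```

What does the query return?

628

MIN = 2072-03-22, MAX = 2073-12-10.
9 days remain in March 2072 after the 22nd (31 − 22).
Full months from April 2072 through November 2073 contribute their day counts.
Then 10 days into December 2073.
Total: 9 + 30 + 31 + 30 + 31 + 31 + 30 + 31 + 30 + 31 + 31 + 28 + 31 + 30 + 31 + 30 + 31 + 31 + 30 + 31 + 30 + 10 = 628.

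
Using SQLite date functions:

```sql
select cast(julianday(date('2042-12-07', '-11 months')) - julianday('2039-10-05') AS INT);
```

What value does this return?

Adding -11 months to 2042-12-07 gives 2042-01-07.
26 days remain in October 2039 after the 5th (31 − 5).
Full months from November 2039 through December 2041 contribute their day counts.
Then 7 days into January 2042.
Total: 26 + 30 + 31 + 31 + 29 + 31 + 30 + 31 + 30 + 31 + 31 + 30 + 31 + 30 + 31 + 31 + 28 + 31 + 30 + 31 + 30 + 31 + 31 + 30 + 31 + 30 + 31 + 7 = 825.

825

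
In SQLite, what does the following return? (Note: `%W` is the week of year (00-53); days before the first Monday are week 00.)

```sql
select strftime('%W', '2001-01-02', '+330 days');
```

First apply '+330 days': 2001-01-02 → 2001-11-28.
2001-11-28 is a Wednesday. SQLite's %W counts Mondays since the year started; the result is 48.

48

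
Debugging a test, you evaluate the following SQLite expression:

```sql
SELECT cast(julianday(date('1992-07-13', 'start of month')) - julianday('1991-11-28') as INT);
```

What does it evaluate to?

`start of month` rewinds 1992-07-13 to 1992-07-01.
2 days remain in November 1991 after the 28th (30 − 28).
Full months from December 1991 through June 1992 contribute their day counts.
Then 1 day into July 1992.
Total: 2 + 31 + 31 + 29 + 31 + 30 + 31 + 30 + 1 = 216.

216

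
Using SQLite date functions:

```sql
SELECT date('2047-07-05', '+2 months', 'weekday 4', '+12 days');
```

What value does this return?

2047-09-17

Adding +2 months to 2047-07-05 gives 2047-09-05.
`weekday 4` advances to the next Thursday; 2047-09-05 is already a Thursday, so it stays at 2047-09-05.
Advancing 12 more days within September lands on 2047-09-17.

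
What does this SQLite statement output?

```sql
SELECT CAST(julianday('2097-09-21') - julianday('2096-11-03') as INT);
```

27 days remain in November 2096 after the 3rd (30 − 3).
Full months from December 2096 through August 2097 contribute their day counts.
Then 21 days into September 2097.
Total: 27 + 31 + 31 + 28 + 31 + 30 + 31 + 30 + 31 + 31 + 21 = 322.

322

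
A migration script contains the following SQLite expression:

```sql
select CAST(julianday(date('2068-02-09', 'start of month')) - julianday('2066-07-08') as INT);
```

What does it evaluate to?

573

`start of month` rewinds 2068-02-09 to 2068-02-01.
23 days remain in July 2066 after the 8th (31 − 8).
Full months from August 2066 through January 2068 contribute their day counts.
Then 1 day into February 2068.
Total: 23 + 31 + 30 + 31 + 30 + 31 + 31 + 28 + 31 + 30 + 31 + 30 + 31 + 31 + 30 + 31 + 30 + 31 + 31 + 1 = 573.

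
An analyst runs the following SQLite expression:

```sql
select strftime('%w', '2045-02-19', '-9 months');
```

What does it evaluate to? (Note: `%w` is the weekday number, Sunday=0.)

First apply '-9 months': 2045-02-19 → 2044-05-19.
2044-05-19 is a Thursday; with Sunday=0 that is 4.

4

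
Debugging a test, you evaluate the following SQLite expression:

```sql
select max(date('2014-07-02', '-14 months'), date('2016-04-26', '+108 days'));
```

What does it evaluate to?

date('2014-07-02', '-14 months') → 2013-05-02.
date('2016-04-26', '+108 days') → 2016-08-12.
Later of the two is 2016-08-12.

2016-08-12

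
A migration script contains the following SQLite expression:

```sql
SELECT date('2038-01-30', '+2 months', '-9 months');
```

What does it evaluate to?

2037-06-30

Adding +2 months to 2038-01-30 gives 2038-03-30.
Adding -9 months to 2038-03-30 gives 2037-06-30.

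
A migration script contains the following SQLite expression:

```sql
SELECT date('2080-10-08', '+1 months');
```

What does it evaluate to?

Adding +1 month to 2080-10-08 gives 2080-11-08.

2080-11-08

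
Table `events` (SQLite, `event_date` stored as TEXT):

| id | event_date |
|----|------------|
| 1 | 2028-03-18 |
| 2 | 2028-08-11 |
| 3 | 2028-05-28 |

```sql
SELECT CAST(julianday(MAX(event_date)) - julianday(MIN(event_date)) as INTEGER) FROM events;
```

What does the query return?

MIN = 2028-03-18, MAX = 2028-08-11.
13 days remain in March 2028 after the 18th (31 − 18).
April 2028: 30 days.
May 2028: 31 days.
June 2028: 30 days.
July 2028: 31 days.
Then 11 days into August 2028.
Total: 13 + 30 + 31 + 30 + 31 + 11 = 146.

146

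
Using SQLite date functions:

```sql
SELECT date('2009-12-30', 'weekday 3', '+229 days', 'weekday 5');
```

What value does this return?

2010-08-20

`weekday 3` advances to the next Wednesday; 2009-12-30 is already a Wednesday, so it stays at 2009-12-30.
Applying '+229 days' to 2009-12-30: counting 229 days forward gives 2010-08-16.
`weekday 5` advances to the next Friday; 2010-08-16 is a Monday, so it moves forward to 2010-08-20.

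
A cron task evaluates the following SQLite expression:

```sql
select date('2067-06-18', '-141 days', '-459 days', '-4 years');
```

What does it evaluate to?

2061-10-26

Applying '-141 days' to 2067-06-18: counting 141 days back gives 2067-01-28.
Applying '-459 days' to 2067-01-28: counting 459 days back gives 2065-10-26.
Adding -4 years to 2065-10-26 gives 2061-10-26.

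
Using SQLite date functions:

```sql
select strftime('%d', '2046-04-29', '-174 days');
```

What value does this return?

06

First apply '-174 days': 2046-04-29 → 2045-11-06.
`%d` extracts the 2-digit day of month: 06.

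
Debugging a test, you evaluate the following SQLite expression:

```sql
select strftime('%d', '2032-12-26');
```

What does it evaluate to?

26

`%d` extracts the 2-digit day of month: 26.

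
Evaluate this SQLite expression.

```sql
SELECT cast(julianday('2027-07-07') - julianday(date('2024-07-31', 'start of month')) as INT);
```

1101

`start of month` rewinds 2024-07-31 to 2024-07-01.
30 days remain in July 2024 after the 1st (31 − 1).
Full months from August 2024 through June 2027 contribute their day counts.
Then 7 days into July 2027.
Total: 30 + 31 + 30 + 31 + 30 + 31 + 31 + 28 + 31 + 30 + 31 + 30 + 31 + 31 + 30 + 31 + 30 + 31 + 31 + 28 + 31 + 30 + 31 + 30 + 31 + 31 + 30 + 31 + 30 + 31 + 31 + 28 + 31 + 30 + 31 + 30 + 7 = 1101.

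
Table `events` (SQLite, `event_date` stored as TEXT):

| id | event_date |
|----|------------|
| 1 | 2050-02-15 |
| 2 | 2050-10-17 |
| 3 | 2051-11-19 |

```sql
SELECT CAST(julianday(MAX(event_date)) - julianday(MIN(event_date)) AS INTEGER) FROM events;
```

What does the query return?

642

MIN = 2050-02-15, MAX = 2051-11-19.
13 days remain in February 2050 after the 15th (28 − 15).
Full months from March 2050 through October 2051 contribute their day counts.
Then 19 days into November 2051.
Total: 13 + 31 + 30 + 31 + 30 + 31 + 31 + 30 + 31 + 30 + 31 + 31 + 28 + 31 + 30 + 31 + 30 + 31 + 31 + 30 + 31 + 19 = 642.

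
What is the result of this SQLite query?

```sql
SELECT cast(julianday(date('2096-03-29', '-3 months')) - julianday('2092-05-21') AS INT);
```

1317

Adding -3 months to 2096-03-29 gives 2095-12-29.
10 days remain in May 2092 after the 21st (31 − 21).
Full months from June 2092 through November 2095 contribute their day counts.
Then 29 days into December 2095.
Total: 10 + 30 + 31 + 31 + 30 + 31 + 30 + 31 + 31 + 28 + 31 + 30 + 31 + 30 + 31 + 31 + 30 + 31 + 30 + 31 + 31 + 28 + 31 + 30 + 31 + 30 + 31 + 31 + 30 + 31 + 30 + 31 + 31 + 28 + 31 + 30 + 31 + 30 + 31 + 31 + 30 + 31 + 30 + 29 = 1317.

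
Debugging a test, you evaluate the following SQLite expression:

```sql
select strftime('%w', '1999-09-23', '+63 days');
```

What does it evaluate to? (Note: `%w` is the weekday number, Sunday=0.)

4

First apply '+63 days': 1999-09-23 → 1999-11-25.
1999-11-25 is a Thursday; with Sunday=0 that is 4.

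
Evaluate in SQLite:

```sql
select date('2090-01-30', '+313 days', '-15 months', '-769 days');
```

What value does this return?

Applying '+313 days' to 2090-01-30: counting 313 days forward gives 2090-12-09.
Adding -15 months to 2090-12-09 gives 2089-09-09.
Applying '-769 days' to 2089-09-09: counting 769 days back gives 2087-08-02.

2087-08-02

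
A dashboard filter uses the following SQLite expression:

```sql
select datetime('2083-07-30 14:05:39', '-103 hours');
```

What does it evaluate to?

-103 hours from 2083-07-30 14:05:39 is 2083-07-26 07:05:39 (crosses midnight).

2083-07-26 07:05:39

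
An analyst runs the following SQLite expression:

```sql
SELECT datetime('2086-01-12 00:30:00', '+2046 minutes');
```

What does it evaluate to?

2046 minutes = 34h 6m; +2046 minutes from 2086-01-12 00:30:00 is 2086-01-13 10:36:00 (crosses midnight).

2086-01-13 10:36:00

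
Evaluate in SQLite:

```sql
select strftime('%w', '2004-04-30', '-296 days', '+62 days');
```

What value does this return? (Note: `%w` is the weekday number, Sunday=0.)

First apply '-296 days', '+62 days': 2004-04-30 → 2003-09-09.
2003-09-09 is a Tuesday; with Sunday=0 that is 2.

2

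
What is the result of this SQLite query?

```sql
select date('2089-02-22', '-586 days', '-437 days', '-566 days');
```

2084-10-17

Applying '-586 days' to 2089-02-22: counting 586 days back gives 2087-07-17.
Applying '-437 days' to 2087-07-17: counting 437 days back gives 2086-05-06.
Applying '-566 days' to 2086-05-06: counting 566 days back gives 2084-10-17.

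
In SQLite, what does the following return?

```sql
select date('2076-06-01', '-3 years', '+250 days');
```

Adding -3 years to 2076-06-01 gives 2073-06-01.
Applying '+250 days' to 2073-06-01: counting 250 days forward gives 2074-02-06.

2074-02-06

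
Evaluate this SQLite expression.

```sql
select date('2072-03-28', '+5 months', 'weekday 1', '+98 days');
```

Adding +5 months to 2072-03-28 gives 2072-08-28.
`weekday 1` advances to the next Monday; 2072-08-28 is a Sunday, so it moves forward to 2072-08-29.
Applying '+98 days' to 2072-08-29: counting 98 days forward gives 2072-12-05.

2072-12-05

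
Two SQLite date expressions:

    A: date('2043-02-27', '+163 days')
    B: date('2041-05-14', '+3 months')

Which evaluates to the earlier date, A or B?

B

A = 2043-08-09.
B = 2041-08-14.
B is earlier.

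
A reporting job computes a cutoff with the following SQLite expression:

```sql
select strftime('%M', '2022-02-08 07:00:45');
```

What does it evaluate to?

`%M` extracts the 2-digit minute: 00.

00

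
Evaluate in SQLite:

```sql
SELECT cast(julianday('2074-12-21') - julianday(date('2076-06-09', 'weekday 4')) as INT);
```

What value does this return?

-538

`weekday 4` advances to the next Thursday; 2076-06-09 is a Tuesday, so it moves forward to 2076-06-11.
10 days remain in December 2074 after the 21st (31 − 21).
Full months from January 2075 through May 2076 contribute their day counts.
Then 11 days into June 2076.
Total: 10 + 31 + 28 + 31 + 30 + 31 + 30 + 31 + 31 + 30 + 31 + 30 + 31 + 31 + 29 + 31 + 30 + 31 + 11 = 538.
The subtraction is earlier − later, so the result is −538 → -538.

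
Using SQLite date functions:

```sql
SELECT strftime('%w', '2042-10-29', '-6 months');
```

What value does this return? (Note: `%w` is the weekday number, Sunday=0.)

First apply '-6 months': 2042-10-29 → 2042-04-29.
2042-04-29 is a Tuesday; with Sunday=0 that is 2.

2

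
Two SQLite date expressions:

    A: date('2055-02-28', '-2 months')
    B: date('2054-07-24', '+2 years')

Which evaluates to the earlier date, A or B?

A = 2054-12-28.
B = 2056-07-24.
A is earlier.

A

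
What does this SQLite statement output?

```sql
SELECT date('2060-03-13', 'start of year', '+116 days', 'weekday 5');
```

2060-04-30

`start of year` rewinds 2060-03-13 to 2060-01-01.
Applying '+116 days' to 2060-01-01: counting 116 days forward gives 2060-04-26.
`weekday 5` advances to the next Friday; 2060-04-26 is a Monday, so it moves forward to 2060-04-30.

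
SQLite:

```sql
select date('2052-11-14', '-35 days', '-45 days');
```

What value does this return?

2052-08-26

Going back 14 days from 2052-11-14 reaches 2052-10-31 (last day of October, 31 days).
Going back 21 days within October lands on 2052-10-10.
Applying '-45 days' to 2052-10-10: counting 45 days back gives 2052-08-26.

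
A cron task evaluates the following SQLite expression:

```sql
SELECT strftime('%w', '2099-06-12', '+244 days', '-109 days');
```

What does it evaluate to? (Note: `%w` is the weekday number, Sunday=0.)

First apply '+244 days', '-109 days': 2099-06-12 → 2099-10-25.
2099-10-25 is a Sunday; with Sunday=0 that is 0.

0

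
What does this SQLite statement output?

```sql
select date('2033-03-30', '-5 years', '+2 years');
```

Adding -5 years to 2033-03-30 gives 2028-03-30.
Adding +2 years to 2028-03-30 gives 2030-03-30.

2030-03-30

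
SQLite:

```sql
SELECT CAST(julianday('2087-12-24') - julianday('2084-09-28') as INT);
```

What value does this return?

2 days remain in September 2084 after the 28th (30 − 28).
Full months from October 2084 through November 2087 contribute their day counts.
Then 24 days into December 2087.
Total: 2 + 31 + 30 + 31 + 31 + 28 + 31 + 30 + 31 + 30 + 31 + 31 + 30 + 31 + 30 + 31 + 31 + 28 + 31 + 30 + 31 + 30 + 31 + 31 + 30 + 31 + 30 + 31 + 31 + 28 + 31 + 30 + 31 + 30 + 31 + 31 + 30 + 31 + 30 + 24 = 1182.

1182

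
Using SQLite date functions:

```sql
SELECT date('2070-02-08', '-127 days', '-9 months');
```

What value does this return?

Applying '-127 days' to 2070-02-08: counting 127 days back gives 2069-10-04.
Adding -9 months to 2069-10-04 gives 2069-01-04.

2069-01-04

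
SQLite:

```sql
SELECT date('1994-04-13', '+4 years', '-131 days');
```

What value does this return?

Adding +4 years to 1994-04-13 gives 1998-04-13.
Applying '-131 days' to 1998-04-13: counting 131 days back gives 1997-12-03.

1997-12-03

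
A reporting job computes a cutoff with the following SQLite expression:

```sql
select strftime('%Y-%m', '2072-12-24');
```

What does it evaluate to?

2072-12

`%Y-%m` extracts the year-month: 2072-12.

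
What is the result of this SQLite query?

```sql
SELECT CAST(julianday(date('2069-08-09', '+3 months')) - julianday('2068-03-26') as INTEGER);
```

Adding +3 months to 2069-08-09 gives 2069-11-09.
5 days remain in March 2068 after the 26th (31 − 26).
Full months from April 2068 through October 2069 contribute their day counts.
Then 9 days into November 2069.
Total: 5 + 30 + 31 + 30 + 31 + 31 + 30 + 31 + 30 + 31 + 31 + 28 + 31 + 30 + 31 + 30 + 31 + 31 + 30 + 31 + 9 = 593.

593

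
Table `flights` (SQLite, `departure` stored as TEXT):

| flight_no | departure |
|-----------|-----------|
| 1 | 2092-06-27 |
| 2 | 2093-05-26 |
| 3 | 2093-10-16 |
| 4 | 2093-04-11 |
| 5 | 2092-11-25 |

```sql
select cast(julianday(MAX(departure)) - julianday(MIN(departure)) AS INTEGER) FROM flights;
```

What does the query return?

MIN = 2092-06-27, MAX = 2093-10-16.
3 days remain in June 2092 after the 27th (30 − 27).
Full months from July 2092 through September 2093 contribute their day counts.
Then 16 days into October 2093.
Total: 3 + 31 + 31 + 30 + 31 + 30 + 31 + 31 + 28 + 31 + 30 + 31 + 30 + 31 + 31 + 30 + 16 = 476.

476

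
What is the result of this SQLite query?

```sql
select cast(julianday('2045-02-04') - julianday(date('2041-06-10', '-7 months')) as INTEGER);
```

Adding -7 months to 2041-06-10 gives 2040-11-10.
20 days remain in November 2040 after the 10th (30 − 10).
Full months from December 2040 through January 2045 contribute their day counts.
Then 4 days into February 2045.
Total: 20 + 31 + 31 + 28 + 31 + 30 + 31 + 30 + 31 + 31 + 30 + 31 + 30 + 31 + 31 + 28 + 31 + 30 + 31 + 30 + 31 + 31 + 30 + 31 + 30 + 31 + 31 + 28 + 31 + 30 + 31 + 30 + 31 + 31 + 30 + 31 + 30 + 31 + 31 + 29 + 31 + 30 + 31 + 30 + 31 + 31 + 30 + 31 + 30 + 31 + 31 + 4 = 1547.

1547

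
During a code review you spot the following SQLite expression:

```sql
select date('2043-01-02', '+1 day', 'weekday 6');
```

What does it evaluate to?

Advancing 1 more day within January lands on 2043-01-03.
`weekday 6` advances to the next Saturday; 2043-01-03 is already a Saturday, so it stays at 2043-01-03.

2043-01-03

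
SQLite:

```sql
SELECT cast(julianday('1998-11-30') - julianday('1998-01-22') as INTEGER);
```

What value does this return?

9 days remain in January 1998 after the 22nd (31 − 22).
Full months from February 1998 through October 1998 contribute their day counts.
Then 30 days into November 1998.
Total: 9 + 28 + 31 + 30 + 31 + 30 + 31 + 31 + 30 + 31 + 30 = 312.

312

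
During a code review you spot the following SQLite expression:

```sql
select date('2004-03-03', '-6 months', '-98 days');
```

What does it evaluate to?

Adding -6 months to 2004-03-03 gives 2003-09-03.
Applying '-98 days' to 2003-09-03: counting 98 days back gives 2003-05-28.

2003-05-28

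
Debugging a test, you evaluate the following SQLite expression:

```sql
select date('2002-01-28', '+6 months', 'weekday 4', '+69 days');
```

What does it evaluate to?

Adding +6 months to 2002-01-28 gives 2002-07-28.
`weekday 4` advances to the next Thursday; 2002-07-28 is a Sunday, so it moves forward to 2002-08-01.
Applying '+69 days' to 2002-08-01: counting 69 days forward gives 2002-10-09.

2002-10-09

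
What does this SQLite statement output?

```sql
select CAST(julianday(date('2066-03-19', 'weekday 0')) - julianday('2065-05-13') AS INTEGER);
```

312

`weekday 0` advances to the next Sunday; 2066-03-19 is a Friday, so it moves forward to 2066-03-21.
18 days remain in May 2065 after the 13th (31 − 13).
Full months from June 2065 through February 2066 contribute their day counts.
Then 21 days into March 2066.
Total: 18 + 30 + 31 + 31 + 30 + 31 + 30 + 31 + 31 + 28 + 21 = 312.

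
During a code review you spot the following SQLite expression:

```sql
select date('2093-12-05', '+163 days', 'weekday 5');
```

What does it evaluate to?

2094-05-21

Applying '+163 days' to 2093-12-05: counting 163 days forward gives 2094-05-17.
`weekday 5` advances to the next Friday; 2094-05-17 is a Monday, so it moves forward to 2094-05-21.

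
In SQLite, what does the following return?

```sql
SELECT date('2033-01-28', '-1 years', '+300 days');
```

Adding -1 year to 2033-01-28 gives 2032-01-28.
Applying '+300 days' to 2032-01-28: counting 300 days forward gives 2032-11-23.

2032-11-23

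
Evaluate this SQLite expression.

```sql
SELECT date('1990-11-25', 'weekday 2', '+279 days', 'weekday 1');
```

`weekday 2` advances to the next Tuesday; 1990-11-25 is a Sunday, so it moves forward to 1990-11-27.
Applying '+279 days' to 1990-11-27: counting 279 days forward gives 1991-09-02.
`weekday 1` advances to the next Monday; 1991-09-02 is already a Monday, so it stays at 1991-09-02.

1991-09-02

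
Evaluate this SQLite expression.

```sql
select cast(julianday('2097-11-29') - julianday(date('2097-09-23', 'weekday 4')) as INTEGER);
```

`weekday 4` advances to the next Thursday; 2097-09-23 is a Monday, so it moves forward to 2097-09-26.
4 days remain in September 2097 after the 26th (30 − 26).
October 2097: 31 days.
Then 29 days into November 2097.
Total: 4 + 31 + 29 = 64.

64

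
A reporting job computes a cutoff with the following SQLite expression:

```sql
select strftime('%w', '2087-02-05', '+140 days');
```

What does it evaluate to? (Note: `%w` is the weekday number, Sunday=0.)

First apply '+140 days': 2087-02-05 → 2087-06-25.
2087-06-25 is a Wednesday; with Sunday=0 that is 3.

3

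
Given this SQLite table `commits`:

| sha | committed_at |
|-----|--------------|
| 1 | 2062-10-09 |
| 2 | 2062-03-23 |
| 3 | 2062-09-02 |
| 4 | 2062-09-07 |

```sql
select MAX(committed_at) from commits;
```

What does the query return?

2062-10-09

MAX over {2062-03-23, 2062-09-02, 2062-09-07, 2062-10-09}.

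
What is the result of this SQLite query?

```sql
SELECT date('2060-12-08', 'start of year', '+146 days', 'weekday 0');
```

`start of year` rewinds 2060-12-08 to 2060-01-01.
Applying '+146 days' to 2060-01-01: counting 146 days forward gives 2060-05-26.
`weekday 0` advances to the next Sunday; 2060-05-26 is a Wednesday, so it moves forward to 2060-05-30.

2060-05-30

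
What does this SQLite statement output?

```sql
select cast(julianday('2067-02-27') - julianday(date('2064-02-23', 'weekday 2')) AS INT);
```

`weekday 2` advances to the next Tuesday; 2064-02-23 is a Saturday, so it moves forward to 2064-02-26.
3 days remain in February 2064 after the 26th (29 − 26).
Full months from March 2064 through January 2067 contribute their day counts.
Then 27 days into February 2067.
Total: 3 + 31 + 30 + 31 + 30 + 31 + 31 + 30 + 31 + 30 + 31 + 31 + 28 + 31 + 30 + 31 + 30 + 31 + 31 + 30 + 31 + 30 + 31 + 31 + 28 + 31 + 30 + 31 + 30 + 31 + 31 + 30 + 31 + 30 + 31 + 31 + 27 = 1097.

1097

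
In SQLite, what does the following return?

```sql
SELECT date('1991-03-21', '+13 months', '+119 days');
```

1992-08-18

Adding +13 months to 1991-03-21 gives 1992-04-21.
Applying '+119 days' to 1992-04-21: counting 119 days forward gives 1992-08-18.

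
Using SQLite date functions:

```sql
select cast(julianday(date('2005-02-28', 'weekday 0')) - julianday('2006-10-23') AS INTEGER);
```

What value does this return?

`weekday 0` advances to the next Sunday; 2005-02-28 is a Monday, so it moves forward to 2005-03-06.
25 days remain in March 2005 after the 6th (31 − 6).
Full months from April 2005 through September 2006 contribute their day counts.
Then 23 days into October 2006.
Total: 25 + 30 + 31 + 30 + 31 + 31 + 30 + 31 + 30 + 31 + 31 + 28 + 31 + 30 + 31 + 30 + 31 + 31 + 30 + 23 = 596.
The subtraction is earlier − later, so the result is −596 → -596.

-596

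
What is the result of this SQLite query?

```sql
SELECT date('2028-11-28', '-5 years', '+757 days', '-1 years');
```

2024-12-24

Adding -5 years to 2028-11-28 gives 2023-11-28.
Applying '+757 days' to 2023-11-28: counting 757 days forward gives 2025-12-24.
Adding -1 year to 2025-12-24 gives 2024-12-24.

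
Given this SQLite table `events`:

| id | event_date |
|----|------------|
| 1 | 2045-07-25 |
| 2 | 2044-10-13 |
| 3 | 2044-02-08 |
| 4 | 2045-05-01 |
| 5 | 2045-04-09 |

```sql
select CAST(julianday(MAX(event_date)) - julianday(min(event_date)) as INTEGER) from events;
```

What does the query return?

533

MIN = 2044-02-08, MAX = 2045-07-25.
21 days remain in February 2044 after the 8th (29 − 8).
Full months from March 2044 through June 2045 contribute their day counts.
Then 25 days into July 2045.
Total: 21 + 31 + 30 + 31 + 30 + 31 + 31 + 30 + 31 + 30 + 31 + 31 + 28 + 31 + 30 + 31 + 30 + 25 = 533.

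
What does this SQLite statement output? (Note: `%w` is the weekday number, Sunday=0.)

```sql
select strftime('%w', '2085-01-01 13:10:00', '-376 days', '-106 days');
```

2

First apply '-376 days', '-106 days': 2085-01-01 13:10:00 → 2083-09-07 13:10:00.
2083-09-07 is a Tuesday; with Sunday=0 that is 2.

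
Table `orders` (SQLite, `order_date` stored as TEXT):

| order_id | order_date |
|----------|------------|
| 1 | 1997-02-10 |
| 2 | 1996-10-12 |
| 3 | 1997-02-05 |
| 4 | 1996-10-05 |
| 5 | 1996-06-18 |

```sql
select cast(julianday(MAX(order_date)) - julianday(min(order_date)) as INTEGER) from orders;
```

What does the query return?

237

MIN = 1996-06-18, MAX = 1997-02-10.
12 days remain in June 1996 after the 18th (30 − 18).
Full months from July 1996 through January 1997 contribute their day counts.
Then 10 days into February 1997.
Total: 12 + 31 + 31 + 30 + 31 + 30 + 31 + 31 + 10 = 237.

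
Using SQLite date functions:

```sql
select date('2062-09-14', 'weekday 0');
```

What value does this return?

`weekday 0` advances to the next Sunday; 2062-09-14 is a Thursday, so it moves forward to 2062-09-17.

2062-09-17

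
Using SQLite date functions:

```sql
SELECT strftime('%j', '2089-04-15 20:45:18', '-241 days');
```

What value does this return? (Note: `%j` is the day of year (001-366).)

First apply '-241 days': 2089-04-15 20:45:18 → 2088-08-17 20:45:18.
Day-of-year for 2088-08-17: days since 2088-01-01 inclusive = 230, zero-padded to 230.

230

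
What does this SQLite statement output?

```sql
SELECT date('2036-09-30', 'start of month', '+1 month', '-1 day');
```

2036-09-30

`start of month` rewinds 2036-09-30 to 2036-09-01.
Adding +1 month to 2036-09-01 gives 2036-10-01.
Going back 1 day from 2036-10-01 reaches 2036-09-30 (last day of September, 30 days).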